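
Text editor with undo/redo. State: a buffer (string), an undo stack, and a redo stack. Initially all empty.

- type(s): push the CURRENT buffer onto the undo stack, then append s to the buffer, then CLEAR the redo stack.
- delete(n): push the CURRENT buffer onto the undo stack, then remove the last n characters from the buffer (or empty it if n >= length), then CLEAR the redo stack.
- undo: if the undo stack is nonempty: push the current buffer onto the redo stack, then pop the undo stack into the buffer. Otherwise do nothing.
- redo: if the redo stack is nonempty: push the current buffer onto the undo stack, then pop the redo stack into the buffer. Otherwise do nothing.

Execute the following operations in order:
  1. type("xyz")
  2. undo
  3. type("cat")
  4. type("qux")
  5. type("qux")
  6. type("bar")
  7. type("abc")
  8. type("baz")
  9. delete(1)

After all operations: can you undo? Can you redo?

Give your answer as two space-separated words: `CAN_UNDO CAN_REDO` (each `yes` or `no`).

Answer: yes no

Derivation:
After op 1 (type): buf='xyz' undo_depth=1 redo_depth=0
After op 2 (undo): buf='(empty)' undo_depth=0 redo_depth=1
After op 3 (type): buf='cat' undo_depth=1 redo_depth=0
After op 4 (type): buf='catqux' undo_depth=2 redo_depth=0
After op 5 (type): buf='catquxqux' undo_depth=3 redo_depth=0
After op 6 (type): buf='catquxquxbar' undo_depth=4 redo_depth=0
After op 7 (type): buf='catquxquxbarabc' undo_depth=5 redo_depth=0
After op 8 (type): buf='catquxquxbarabcbaz' undo_depth=6 redo_depth=0
After op 9 (delete): buf='catquxquxbarabcba' undo_depth=7 redo_depth=0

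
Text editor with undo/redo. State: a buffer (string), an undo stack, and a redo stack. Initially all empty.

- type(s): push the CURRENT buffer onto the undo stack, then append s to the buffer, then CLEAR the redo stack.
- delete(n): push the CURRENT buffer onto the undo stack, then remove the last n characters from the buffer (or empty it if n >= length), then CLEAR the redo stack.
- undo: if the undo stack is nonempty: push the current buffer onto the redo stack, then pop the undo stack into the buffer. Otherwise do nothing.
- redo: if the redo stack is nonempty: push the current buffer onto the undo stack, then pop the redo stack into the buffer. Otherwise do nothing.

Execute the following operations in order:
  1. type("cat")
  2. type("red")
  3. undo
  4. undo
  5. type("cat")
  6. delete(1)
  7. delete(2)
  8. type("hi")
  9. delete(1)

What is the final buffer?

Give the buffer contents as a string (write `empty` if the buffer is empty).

Answer: h

Derivation:
After op 1 (type): buf='cat' undo_depth=1 redo_depth=0
After op 2 (type): buf='catred' undo_depth=2 redo_depth=0
After op 3 (undo): buf='cat' undo_depth=1 redo_depth=1
After op 4 (undo): buf='(empty)' undo_depth=0 redo_depth=2
After op 5 (type): buf='cat' undo_depth=1 redo_depth=0
After op 6 (delete): buf='ca' undo_depth=2 redo_depth=0
After op 7 (delete): buf='(empty)' undo_depth=3 redo_depth=0
After op 8 (type): buf='hi' undo_depth=4 redo_depth=0
After op 9 (delete): buf='h' undo_depth=5 redo_depth=0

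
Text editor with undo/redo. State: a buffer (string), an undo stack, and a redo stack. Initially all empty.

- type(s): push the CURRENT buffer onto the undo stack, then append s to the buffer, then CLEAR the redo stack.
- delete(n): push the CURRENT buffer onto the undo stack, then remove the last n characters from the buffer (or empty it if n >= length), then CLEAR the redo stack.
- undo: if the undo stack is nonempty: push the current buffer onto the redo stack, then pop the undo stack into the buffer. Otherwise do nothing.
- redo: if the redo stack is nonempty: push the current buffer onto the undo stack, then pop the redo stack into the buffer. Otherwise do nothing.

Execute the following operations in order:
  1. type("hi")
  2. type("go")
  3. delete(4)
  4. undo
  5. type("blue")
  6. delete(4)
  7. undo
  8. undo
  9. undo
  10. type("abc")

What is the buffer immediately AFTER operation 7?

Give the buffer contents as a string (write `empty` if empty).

After op 1 (type): buf='hi' undo_depth=1 redo_depth=0
After op 2 (type): buf='higo' undo_depth=2 redo_depth=0
After op 3 (delete): buf='(empty)' undo_depth=3 redo_depth=0
After op 4 (undo): buf='higo' undo_depth=2 redo_depth=1
After op 5 (type): buf='higoblue' undo_depth=3 redo_depth=0
After op 6 (delete): buf='higo' undo_depth=4 redo_depth=0
After op 7 (undo): buf='higoblue' undo_depth=3 redo_depth=1

Answer: higoblue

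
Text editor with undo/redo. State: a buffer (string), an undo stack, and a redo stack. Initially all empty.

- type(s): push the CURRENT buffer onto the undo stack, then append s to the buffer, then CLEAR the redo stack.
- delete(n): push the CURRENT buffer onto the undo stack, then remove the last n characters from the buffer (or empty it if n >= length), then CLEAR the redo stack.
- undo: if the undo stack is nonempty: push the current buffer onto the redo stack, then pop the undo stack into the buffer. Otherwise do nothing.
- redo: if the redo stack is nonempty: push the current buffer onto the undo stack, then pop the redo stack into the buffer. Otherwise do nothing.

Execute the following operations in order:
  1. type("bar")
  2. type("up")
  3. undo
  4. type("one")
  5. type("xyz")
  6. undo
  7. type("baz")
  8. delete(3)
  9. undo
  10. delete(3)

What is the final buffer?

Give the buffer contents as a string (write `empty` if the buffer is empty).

After op 1 (type): buf='bar' undo_depth=1 redo_depth=0
After op 2 (type): buf='barup' undo_depth=2 redo_depth=0
After op 3 (undo): buf='bar' undo_depth=1 redo_depth=1
After op 4 (type): buf='barone' undo_depth=2 redo_depth=0
After op 5 (type): buf='baronexyz' undo_depth=3 redo_depth=0
After op 6 (undo): buf='barone' undo_depth=2 redo_depth=1
After op 7 (type): buf='baronebaz' undo_depth=3 redo_depth=0
After op 8 (delete): buf='barone' undo_depth=4 redo_depth=0
After op 9 (undo): buf='baronebaz' undo_depth=3 redo_depth=1
After op 10 (delete): buf='barone' undo_depth=4 redo_depth=0

Answer: barone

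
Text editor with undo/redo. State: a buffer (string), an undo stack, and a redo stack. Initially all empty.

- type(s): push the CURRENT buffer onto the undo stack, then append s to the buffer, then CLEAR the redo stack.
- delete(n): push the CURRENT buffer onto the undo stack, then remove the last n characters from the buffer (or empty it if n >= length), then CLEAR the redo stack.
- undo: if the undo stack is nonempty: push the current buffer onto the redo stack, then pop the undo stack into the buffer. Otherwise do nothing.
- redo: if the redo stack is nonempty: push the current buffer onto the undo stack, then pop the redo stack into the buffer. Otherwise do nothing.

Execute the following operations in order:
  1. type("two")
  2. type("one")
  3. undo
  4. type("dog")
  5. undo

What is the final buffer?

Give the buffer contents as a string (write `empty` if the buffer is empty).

After op 1 (type): buf='two' undo_depth=1 redo_depth=0
After op 2 (type): buf='twoone' undo_depth=2 redo_depth=0
After op 3 (undo): buf='two' undo_depth=1 redo_depth=1
After op 4 (type): buf='twodog' undo_depth=2 redo_depth=0
After op 5 (undo): buf='two' undo_depth=1 redo_depth=1

Answer: two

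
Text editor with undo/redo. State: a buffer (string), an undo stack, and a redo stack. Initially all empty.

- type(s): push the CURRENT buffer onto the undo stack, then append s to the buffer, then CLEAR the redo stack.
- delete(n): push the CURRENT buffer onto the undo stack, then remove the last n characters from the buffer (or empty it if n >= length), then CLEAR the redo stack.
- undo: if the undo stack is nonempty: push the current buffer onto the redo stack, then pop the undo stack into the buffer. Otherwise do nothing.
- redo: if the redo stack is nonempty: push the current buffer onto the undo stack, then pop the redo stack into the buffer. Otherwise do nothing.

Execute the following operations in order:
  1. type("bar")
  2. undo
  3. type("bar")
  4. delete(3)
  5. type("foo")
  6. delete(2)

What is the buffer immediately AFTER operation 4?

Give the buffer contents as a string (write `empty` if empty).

Answer: empty

Derivation:
After op 1 (type): buf='bar' undo_depth=1 redo_depth=0
After op 2 (undo): buf='(empty)' undo_depth=0 redo_depth=1
After op 3 (type): buf='bar' undo_depth=1 redo_depth=0
After op 4 (delete): buf='(empty)' undo_depth=2 redo_depth=0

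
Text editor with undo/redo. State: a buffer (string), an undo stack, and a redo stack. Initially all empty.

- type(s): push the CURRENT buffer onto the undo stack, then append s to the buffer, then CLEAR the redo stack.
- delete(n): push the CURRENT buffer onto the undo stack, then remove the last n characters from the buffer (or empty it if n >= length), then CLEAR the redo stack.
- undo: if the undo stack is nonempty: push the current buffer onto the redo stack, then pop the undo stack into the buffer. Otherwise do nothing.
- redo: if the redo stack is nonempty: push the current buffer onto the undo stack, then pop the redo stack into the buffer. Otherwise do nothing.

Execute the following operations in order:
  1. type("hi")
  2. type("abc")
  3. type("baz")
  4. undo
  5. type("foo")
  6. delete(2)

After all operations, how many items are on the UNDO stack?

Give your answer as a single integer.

Answer: 4

Derivation:
After op 1 (type): buf='hi' undo_depth=1 redo_depth=0
After op 2 (type): buf='hiabc' undo_depth=2 redo_depth=0
After op 3 (type): buf='hiabcbaz' undo_depth=3 redo_depth=0
After op 4 (undo): buf='hiabc' undo_depth=2 redo_depth=1
After op 5 (type): buf='hiabcfoo' undo_depth=3 redo_depth=0
After op 6 (delete): buf='hiabcf' undo_depth=4 redo_depth=0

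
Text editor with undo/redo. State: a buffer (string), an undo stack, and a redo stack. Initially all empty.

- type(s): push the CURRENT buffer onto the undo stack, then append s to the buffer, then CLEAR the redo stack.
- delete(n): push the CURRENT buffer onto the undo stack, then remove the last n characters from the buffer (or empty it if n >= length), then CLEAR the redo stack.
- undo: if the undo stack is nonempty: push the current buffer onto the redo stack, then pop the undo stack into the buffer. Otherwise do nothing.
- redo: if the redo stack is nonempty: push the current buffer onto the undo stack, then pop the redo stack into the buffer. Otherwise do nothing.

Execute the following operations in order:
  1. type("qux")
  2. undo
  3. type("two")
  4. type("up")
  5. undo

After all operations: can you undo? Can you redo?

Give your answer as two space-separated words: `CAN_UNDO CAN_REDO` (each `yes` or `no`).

After op 1 (type): buf='qux' undo_depth=1 redo_depth=0
After op 2 (undo): buf='(empty)' undo_depth=0 redo_depth=1
After op 3 (type): buf='two' undo_depth=1 redo_depth=0
After op 4 (type): buf='twoup' undo_depth=2 redo_depth=0
After op 5 (undo): buf='two' undo_depth=1 redo_depth=1

Answer: yes yes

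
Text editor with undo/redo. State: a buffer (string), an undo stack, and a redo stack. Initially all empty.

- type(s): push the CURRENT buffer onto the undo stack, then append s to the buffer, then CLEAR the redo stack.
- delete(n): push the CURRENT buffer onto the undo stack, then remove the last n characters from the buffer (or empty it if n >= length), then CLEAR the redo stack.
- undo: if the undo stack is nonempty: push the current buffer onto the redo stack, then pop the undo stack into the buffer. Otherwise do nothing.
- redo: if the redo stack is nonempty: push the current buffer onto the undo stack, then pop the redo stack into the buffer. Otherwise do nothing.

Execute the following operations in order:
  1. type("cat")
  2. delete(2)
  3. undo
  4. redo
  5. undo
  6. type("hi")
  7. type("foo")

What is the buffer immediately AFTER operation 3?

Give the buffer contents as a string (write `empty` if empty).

After op 1 (type): buf='cat' undo_depth=1 redo_depth=0
After op 2 (delete): buf='c' undo_depth=2 redo_depth=0
After op 3 (undo): buf='cat' undo_depth=1 redo_depth=1

Answer: cat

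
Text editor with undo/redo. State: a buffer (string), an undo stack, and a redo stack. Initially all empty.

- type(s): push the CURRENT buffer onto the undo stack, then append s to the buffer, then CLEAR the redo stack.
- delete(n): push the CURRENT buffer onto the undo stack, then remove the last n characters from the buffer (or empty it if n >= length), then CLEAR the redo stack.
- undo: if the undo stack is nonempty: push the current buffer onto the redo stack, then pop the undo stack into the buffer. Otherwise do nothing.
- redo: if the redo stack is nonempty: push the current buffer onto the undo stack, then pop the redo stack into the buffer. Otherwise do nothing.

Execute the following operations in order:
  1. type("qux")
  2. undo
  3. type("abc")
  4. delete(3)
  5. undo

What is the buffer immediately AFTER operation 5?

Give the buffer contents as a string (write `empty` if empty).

Answer: abc

Derivation:
After op 1 (type): buf='qux' undo_depth=1 redo_depth=0
After op 2 (undo): buf='(empty)' undo_depth=0 redo_depth=1
After op 3 (type): buf='abc' undo_depth=1 redo_depth=0
After op 4 (delete): buf='(empty)' undo_depth=2 redo_depth=0
After op 5 (undo): buf='abc' undo_depth=1 redo_depth=1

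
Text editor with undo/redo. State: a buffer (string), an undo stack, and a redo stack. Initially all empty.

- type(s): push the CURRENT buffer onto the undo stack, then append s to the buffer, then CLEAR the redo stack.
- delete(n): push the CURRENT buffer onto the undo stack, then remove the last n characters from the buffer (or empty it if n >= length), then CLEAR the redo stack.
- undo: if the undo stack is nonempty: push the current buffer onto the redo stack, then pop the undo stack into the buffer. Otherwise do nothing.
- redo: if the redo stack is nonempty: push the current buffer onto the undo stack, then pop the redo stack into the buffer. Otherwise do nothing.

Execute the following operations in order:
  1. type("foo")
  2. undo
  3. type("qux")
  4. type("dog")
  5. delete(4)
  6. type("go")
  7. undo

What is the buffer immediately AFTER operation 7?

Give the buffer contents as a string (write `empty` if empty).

Answer: qu

Derivation:
After op 1 (type): buf='foo' undo_depth=1 redo_depth=0
After op 2 (undo): buf='(empty)' undo_depth=0 redo_depth=1
After op 3 (type): buf='qux' undo_depth=1 redo_depth=0
After op 4 (type): buf='quxdog' undo_depth=2 redo_depth=0
After op 5 (delete): buf='qu' undo_depth=3 redo_depth=0
After op 6 (type): buf='qugo' undo_depth=4 redo_depth=0
After op 7 (undo): buf='qu' undo_depth=3 redo_depth=1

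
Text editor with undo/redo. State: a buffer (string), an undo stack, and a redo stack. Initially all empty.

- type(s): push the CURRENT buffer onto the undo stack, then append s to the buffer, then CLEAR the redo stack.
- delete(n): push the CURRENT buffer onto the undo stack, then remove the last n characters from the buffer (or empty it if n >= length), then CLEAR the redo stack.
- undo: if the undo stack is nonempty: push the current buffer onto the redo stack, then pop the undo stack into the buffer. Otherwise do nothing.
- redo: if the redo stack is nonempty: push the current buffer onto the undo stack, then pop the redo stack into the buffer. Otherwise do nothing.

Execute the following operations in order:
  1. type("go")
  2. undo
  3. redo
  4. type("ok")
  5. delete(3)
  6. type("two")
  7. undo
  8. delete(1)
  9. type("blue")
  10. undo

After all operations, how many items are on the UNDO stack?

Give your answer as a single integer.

Answer: 4

Derivation:
After op 1 (type): buf='go' undo_depth=1 redo_depth=0
After op 2 (undo): buf='(empty)' undo_depth=0 redo_depth=1
After op 3 (redo): buf='go' undo_depth=1 redo_depth=0
After op 4 (type): buf='gook' undo_depth=2 redo_depth=0
After op 5 (delete): buf='g' undo_depth=3 redo_depth=0
After op 6 (type): buf='gtwo' undo_depth=4 redo_depth=0
After op 7 (undo): buf='g' undo_depth=3 redo_depth=1
After op 8 (delete): buf='(empty)' undo_depth=4 redo_depth=0
After op 9 (type): buf='blue' undo_depth=5 redo_depth=0
After op 10 (undo): buf='(empty)' undo_depth=4 redo_depth=1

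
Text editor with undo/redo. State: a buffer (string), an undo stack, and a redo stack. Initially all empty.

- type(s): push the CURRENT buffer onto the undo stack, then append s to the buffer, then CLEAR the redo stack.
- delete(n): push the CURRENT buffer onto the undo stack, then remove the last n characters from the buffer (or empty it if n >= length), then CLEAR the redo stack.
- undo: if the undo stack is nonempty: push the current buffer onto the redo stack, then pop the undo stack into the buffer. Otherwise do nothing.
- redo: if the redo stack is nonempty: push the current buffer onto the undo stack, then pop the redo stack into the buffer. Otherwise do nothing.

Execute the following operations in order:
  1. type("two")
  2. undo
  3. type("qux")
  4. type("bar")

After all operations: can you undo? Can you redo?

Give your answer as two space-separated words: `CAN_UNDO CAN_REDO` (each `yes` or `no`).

Answer: yes no

Derivation:
After op 1 (type): buf='two' undo_depth=1 redo_depth=0
After op 2 (undo): buf='(empty)' undo_depth=0 redo_depth=1
After op 3 (type): buf='qux' undo_depth=1 redo_depth=0
After op 4 (type): buf='quxbar' undo_depth=2 redo_depth=0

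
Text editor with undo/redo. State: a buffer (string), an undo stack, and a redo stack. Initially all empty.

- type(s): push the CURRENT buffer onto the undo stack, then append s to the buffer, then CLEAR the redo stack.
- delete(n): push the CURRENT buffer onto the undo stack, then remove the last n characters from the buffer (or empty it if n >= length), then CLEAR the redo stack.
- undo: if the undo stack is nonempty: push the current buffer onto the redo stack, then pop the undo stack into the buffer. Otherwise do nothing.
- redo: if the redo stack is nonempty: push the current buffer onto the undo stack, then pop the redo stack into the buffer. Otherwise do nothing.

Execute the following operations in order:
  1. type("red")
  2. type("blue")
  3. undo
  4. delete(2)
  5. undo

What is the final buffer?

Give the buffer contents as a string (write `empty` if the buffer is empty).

After op 1 (type): buf='red' undo_depth=1 redo_depth=0
After op 2 (type): buf='redblue' undo_depth=2 redo_depth=0
After op 3 (undo): buf='red' undo_depth=1 redo_depth=1
After op 4 (delete): buf='r' undo_depth=2 redo_depth=0
After op 5 (undo): buf='red' undo_depth=1 redo_depth=1

Answer: red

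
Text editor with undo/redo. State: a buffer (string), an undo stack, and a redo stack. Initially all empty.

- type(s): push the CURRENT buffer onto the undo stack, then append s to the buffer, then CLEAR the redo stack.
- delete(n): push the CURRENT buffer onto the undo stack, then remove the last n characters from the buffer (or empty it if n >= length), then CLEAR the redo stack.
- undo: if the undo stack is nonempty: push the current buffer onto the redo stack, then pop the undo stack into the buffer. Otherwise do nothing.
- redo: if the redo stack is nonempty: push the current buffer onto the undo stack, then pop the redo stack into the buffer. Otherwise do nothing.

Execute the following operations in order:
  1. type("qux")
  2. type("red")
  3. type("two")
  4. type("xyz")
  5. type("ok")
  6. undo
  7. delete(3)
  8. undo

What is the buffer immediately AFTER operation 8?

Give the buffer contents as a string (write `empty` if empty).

After op 1 (type): buf='qux' undo_depth=1 redo_depth=0
After op 2 (type): buf='quxred' undo_depth=2 redo_depth=0
After op 3 (type): buf='quxredtwo' undo_depth=3 redo_depth=0
After op 4 (type): buf='quxredtwoxyz' undo_depth=4 redo_depth=0
After op 5 (type): buf='quxredtwoxyzok' undo_depth=5 redo_depth=0
After op 6 (undo): buf='quxredtwoxyz' undo_depth=4 redo_depth=1
After op 7 (delete): buf='quxredtwo' undo_depth=5 redo_depth=0
After op 8 (undo): buf='quxredtwoxyz' undo_depth=4 redo_depth=1

Answer: quxredtwoxyz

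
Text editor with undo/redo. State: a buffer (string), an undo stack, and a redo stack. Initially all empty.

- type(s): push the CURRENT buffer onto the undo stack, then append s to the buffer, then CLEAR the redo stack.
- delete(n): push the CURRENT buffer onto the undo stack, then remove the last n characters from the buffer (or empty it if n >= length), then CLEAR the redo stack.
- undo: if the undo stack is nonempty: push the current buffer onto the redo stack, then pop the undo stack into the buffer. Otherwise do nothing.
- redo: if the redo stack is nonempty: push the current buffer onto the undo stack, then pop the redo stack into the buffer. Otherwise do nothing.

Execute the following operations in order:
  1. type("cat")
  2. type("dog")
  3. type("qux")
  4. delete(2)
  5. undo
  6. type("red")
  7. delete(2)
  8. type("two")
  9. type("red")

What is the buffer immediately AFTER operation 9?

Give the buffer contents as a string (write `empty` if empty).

Answer: catdogquxrtwored

Derivation:
After op 1 (type): buf='cat' undo_depth=1 redo_depth=0
After op 2 (type): buf='catdog' undo_depth=2 redo_depth=0
After op 3 (type): buf='catdogqux' undo_depth=3 redo_depth=0
After op 4 (delete): buf='catdogq' undo_depth=4 redo_depth=0
After op 5 (undo): buf='catdogqux' undo_depth=3 redo_depth=1
After op 6 (type): buf='catdogquxred' undo_depth=4 redo_depth=0
After op 7 (delete): buf='catdogquxr' undo_depth=5 redo_depth=0
After op 8 (type): buf='catdogquxrtwo' undo_depth=6 redo_depth=0
After op 9 (type): buf='catdogquxrtwored' undo_depth=7 redo_depth=0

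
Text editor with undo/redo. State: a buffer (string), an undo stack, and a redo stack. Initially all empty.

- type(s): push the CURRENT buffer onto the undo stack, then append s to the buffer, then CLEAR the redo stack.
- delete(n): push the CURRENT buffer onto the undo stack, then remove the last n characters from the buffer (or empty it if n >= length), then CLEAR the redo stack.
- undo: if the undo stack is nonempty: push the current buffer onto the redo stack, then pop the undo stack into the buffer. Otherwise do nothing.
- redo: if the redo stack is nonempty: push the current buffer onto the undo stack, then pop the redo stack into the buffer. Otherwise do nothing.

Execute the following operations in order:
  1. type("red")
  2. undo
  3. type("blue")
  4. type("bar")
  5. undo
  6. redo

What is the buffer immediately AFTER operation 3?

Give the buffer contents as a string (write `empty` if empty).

Answer: blue

Derivation:
After op 1 (type): buf='red' undo_depth=1 redo_depth=0
After op 2 (undo): buf='(empty)' undo_depth=0 redo_depth=1
After op 3 (type): buf='blue' undo_depth=1 redo_depth=0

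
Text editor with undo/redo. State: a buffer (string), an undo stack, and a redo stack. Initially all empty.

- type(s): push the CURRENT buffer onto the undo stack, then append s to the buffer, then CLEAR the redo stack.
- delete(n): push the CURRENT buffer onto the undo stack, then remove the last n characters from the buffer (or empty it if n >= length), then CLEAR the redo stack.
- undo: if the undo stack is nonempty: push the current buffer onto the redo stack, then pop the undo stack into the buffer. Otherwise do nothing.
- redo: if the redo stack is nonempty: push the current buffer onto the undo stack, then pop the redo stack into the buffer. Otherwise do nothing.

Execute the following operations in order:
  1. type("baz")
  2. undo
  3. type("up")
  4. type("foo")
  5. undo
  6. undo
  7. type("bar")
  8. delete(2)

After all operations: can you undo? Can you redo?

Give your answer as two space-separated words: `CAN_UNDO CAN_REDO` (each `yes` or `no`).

Answer: yes no

Derivation:
After op 1 (type): buf='baz' undo_depth=1 redo_depth=0
After op 2 (undo): buf='(empty)' undo_depth=0 redo_depth=1
After op 3 (type): buf='up' undo_depth=1 redo_depth=0
After op 4 (type): buf='upfoo' undo_depth=2 redo_depth=0
After op 5 (undo): buf='up' undo_depth=1 redo_depth=1
After op 6 (undo): buf='(empty)' undo_depth=0 redo_depth=2
After op 7 (type): buf='bar' undo_depth=1 redo_depth=0
After op 8 (delete): buf='b' undo_depth=2 redo_depth=0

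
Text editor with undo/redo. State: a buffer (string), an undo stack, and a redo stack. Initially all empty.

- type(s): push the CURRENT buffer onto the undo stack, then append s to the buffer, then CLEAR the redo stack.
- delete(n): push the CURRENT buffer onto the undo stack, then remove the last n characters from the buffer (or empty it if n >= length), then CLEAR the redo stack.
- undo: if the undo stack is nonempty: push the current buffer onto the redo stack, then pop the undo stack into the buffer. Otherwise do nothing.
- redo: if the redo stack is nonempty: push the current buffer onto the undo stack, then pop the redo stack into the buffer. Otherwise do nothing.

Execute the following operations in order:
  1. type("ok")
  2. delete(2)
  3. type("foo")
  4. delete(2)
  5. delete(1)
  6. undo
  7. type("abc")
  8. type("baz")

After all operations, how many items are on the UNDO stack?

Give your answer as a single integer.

After op 1 (type): buf='ok' undo_depth=1 redo_depth=0
After op 2 (delete): buf='(empty)' undo_depth=2 redo_depth=0
After op 3 (type): buf='foo' undo_depth=3 redo_depth=0
After op 4 (delete): buf='f' undo_depth=4 redo_depth=0
After op 5 (delete): buf='(empty)' undo_depth=5 redo_depth=0
After op 6 (undo): buf='f' undo_depth=4 redo_depth=1
After op 7 (type): buf='fabc' undo_depth=5 redo_depth=0
After op 8 (type): buf='fabcbaz' undo_depth=6 redo_depth=0

Answer: 6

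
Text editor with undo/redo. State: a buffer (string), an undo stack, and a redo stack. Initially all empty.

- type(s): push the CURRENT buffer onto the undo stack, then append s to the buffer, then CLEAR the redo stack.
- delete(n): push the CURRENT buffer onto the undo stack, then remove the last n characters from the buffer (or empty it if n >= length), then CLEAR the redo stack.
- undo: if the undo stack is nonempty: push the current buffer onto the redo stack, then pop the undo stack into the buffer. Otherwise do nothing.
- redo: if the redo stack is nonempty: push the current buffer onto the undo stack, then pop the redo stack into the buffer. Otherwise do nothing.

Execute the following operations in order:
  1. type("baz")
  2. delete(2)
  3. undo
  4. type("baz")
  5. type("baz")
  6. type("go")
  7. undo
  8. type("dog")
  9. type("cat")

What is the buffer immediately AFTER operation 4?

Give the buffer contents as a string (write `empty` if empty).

After op 1 (type): buf='baz' undo_depth=1 redo_depth=0
After op 2 (delete): buf='b' undo_depth=2 redo_depth=0
After op 3 (undo): buf='baz' undo_depth=1 redo_depth=1
After op 4 (type): buf='bazbaz' undo_depth=2 redo_depth=0

Answer: bazbaz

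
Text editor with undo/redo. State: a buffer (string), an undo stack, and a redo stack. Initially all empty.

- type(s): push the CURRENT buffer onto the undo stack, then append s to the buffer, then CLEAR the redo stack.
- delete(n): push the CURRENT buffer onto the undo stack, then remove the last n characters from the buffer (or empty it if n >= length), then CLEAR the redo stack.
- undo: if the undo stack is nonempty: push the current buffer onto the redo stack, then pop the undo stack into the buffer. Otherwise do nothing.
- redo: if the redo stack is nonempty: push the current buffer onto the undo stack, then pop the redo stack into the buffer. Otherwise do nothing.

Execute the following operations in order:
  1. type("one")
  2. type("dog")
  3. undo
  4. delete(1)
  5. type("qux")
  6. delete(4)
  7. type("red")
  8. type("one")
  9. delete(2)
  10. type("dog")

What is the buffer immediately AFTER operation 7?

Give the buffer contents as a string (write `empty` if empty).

After op 1 (type): buf='one' undo_depth=1 redo_depth=0
After op 2 (type): buf='onedog' undo_depth=2 redo_depth=0
After op 3 (undo): buf='one' undo_depth=1 redo_depth=1
After op 4 (delete): buf='on' undo_depth=2 redo_depth=0
After op 5 (type): buf='onqux' undo_depth=3 redo_depth=0
After op 6 (delete): buf='o' undo_depth=4 redo_depth=0
After op 7 (type): buf='ored' undo_depth=5 redo_depth=0

Answer: ored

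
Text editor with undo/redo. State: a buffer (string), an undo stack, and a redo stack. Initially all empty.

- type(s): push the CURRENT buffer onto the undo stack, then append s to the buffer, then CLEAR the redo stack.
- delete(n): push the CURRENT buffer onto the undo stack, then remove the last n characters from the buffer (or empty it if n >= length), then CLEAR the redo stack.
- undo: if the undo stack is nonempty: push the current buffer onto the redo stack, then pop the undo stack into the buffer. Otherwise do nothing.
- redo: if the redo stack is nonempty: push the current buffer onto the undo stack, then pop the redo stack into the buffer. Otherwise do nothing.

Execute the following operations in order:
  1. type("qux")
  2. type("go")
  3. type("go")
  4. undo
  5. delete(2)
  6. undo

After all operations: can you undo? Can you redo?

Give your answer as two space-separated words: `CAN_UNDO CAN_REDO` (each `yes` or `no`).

After op 1 (type): buf='qux' undo_depth=1 redo_depth=0
After op 2 (type): buf='quxgo' undo_depth=2 redo_depth=0
After op 3 (type): buf='quxgogo' undo_depth=3 redo_depth=0
After op 4 (undo): buf='quxgo' undo_depth=2 redo_depth=1
After op 5 (delete): buf='qux' undo_depth=3 redo_depth=0
After op 6 (undo): buf='quxgo' undo_depth=2 redo_depth=1

Answer: yes yes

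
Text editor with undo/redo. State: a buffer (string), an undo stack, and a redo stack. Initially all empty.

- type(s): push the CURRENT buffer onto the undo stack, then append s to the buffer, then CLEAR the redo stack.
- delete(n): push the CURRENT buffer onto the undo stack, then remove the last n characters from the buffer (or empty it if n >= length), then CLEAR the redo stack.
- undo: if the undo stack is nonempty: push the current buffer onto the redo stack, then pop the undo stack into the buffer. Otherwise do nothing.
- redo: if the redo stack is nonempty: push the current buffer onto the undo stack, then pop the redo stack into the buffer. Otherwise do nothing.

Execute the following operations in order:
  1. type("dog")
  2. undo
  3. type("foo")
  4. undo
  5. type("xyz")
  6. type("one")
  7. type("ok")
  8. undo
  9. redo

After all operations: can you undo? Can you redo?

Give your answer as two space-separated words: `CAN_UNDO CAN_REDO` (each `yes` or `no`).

Answer: yes no

Derivation:
After op 1 (type): buf='dog' undo_depth=1 redo_depth=0
After op 2 (undo): buf='(empty)' undo_depth=0 redo_depth=1
After op 3 (type): buf='foo' undo_depth=1 redo_depth=0
After op 4 (undo): buf='(empty)' undo_depth=0 redo_depth=1
After op 5 (type): buf='xyz' undo_depth=1 redo_depth=0
After op 6 (type): buf='xyzone' undo_depth=2 redo_depth=0
After op 7 (type): buf='xyzoneok' undo_depth=3 redo_depth=0
After op 8 (undo): buf='xyzone' undo_depth=2 redo_depth=1
After op 9 (redo): buf='xyzoneok' undo_depth=3 redo_depth=0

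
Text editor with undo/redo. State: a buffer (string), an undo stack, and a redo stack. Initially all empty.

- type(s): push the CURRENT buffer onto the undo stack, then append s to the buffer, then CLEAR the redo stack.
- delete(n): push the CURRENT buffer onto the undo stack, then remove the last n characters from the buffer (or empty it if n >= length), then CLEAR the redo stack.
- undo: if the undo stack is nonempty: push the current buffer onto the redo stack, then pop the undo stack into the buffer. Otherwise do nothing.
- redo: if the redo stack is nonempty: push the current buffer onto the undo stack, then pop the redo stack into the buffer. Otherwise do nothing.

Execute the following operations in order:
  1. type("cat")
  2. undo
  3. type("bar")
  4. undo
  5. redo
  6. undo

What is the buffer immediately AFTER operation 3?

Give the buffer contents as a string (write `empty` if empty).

Answer: bar

Derivation:
After op 1 (type): buf='cat' undo_depth=1 redo_depth=0
After op 2 (undo): buf='(empty)' undo_depth=0 redo_depth=1
After op 3 (type): buf='bar' undo_depth=1 redo_depth=0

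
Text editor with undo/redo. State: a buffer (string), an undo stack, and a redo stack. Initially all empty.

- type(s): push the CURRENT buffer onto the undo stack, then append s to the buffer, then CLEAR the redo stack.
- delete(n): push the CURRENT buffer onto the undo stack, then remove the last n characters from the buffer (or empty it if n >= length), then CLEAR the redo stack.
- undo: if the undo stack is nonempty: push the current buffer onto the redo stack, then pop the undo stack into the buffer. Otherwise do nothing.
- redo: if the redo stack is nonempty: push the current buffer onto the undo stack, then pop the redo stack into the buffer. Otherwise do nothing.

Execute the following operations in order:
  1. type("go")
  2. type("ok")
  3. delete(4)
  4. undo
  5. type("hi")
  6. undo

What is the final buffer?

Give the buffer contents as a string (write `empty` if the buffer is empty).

Answer: gook

Derivation:
After op 1 (type): buf='go' undo_depth=1 redo_depth=0
After op 2 (type): buf='gook' undo_depth=2 redo_depth=0
After op 3 (delete): buf='(empty)' undo_depth=3 redo_depth=0
After op 4 (undo): buf='gook' undo_depth=2 redo_depth=1
After op 5 (type): buf='gookhi' undo_depth=3 redo_depth=0
After op 6 (undo): buf='gook' undo_depth=2 redo_depth=1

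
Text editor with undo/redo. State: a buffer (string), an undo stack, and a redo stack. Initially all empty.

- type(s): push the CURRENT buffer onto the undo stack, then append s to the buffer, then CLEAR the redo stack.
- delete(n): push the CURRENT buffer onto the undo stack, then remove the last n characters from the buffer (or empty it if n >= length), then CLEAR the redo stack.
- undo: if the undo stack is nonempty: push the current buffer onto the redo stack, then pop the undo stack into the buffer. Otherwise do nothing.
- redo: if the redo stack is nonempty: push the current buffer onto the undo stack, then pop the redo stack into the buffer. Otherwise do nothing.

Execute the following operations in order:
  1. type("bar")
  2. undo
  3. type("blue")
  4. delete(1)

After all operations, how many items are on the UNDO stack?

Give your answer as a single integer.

After op 1 (type): buf='bar' undo_depth=1 redo_depth=0
After op 2 (undo): buf='(empty)' undo_depth=0 redo_depth=1
After op 3 (type): buf='blue' undo_depth=1 redo_depth=0
After op 4 (delete): buf='blu' undo_depth=2 redo_depth=0

Answer: 2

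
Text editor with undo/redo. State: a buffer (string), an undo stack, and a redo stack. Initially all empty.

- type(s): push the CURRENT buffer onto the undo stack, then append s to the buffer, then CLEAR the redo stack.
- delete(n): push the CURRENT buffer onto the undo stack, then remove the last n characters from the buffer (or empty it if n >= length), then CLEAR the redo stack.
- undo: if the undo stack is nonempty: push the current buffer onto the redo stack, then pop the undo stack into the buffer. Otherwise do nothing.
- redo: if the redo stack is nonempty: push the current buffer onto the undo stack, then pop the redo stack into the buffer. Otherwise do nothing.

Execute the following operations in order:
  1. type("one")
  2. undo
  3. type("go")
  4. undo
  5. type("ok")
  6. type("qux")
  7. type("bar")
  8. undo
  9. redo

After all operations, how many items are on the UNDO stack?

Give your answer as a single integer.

After op 1 (type): buf='one' undo_depth=1 redo_depth=0
After op 2 (undo): buf='(empty)' undo_depth=0 redo_depth=1
After op 3 (type): buf='go' undo_depth=1 redo_depth=0
After op 4 (undo): buf='(empty)' undo_depth=0 redo_depth=1
After op 5 (type): buf='ok' undo_depth=1 redo_depth=0
After op 6 (type): buf='okqux' undo_depth=2 redo_depth=0
After op 7 (type): buf='okquxbar' undo_depth=3 redo_depth=0
After op 8 (undo): buf='okqux' undo_depth=2 redo_depth=1
After op 9 (redo): buf='okquxbar' undo_depth=3 redo_depth=0

Answer: 3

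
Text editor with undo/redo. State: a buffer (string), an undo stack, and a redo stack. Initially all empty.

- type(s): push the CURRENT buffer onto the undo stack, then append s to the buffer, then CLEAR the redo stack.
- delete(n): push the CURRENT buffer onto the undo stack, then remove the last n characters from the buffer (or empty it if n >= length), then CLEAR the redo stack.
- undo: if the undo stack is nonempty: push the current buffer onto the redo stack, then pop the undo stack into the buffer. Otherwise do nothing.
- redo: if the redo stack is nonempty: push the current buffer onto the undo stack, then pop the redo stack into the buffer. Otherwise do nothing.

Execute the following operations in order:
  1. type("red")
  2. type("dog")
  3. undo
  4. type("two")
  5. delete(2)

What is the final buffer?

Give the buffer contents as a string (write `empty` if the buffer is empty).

After op 1 (type): buf='red' undo_depth=1 redo_depth=0
After op 2 (type): buf='reddog' undo_depth=2 redo_depth=0
After op 3 (undo): buf='red' undo_depth=1 redo_depth=1
After op 4 (type): buf='redtwo' undo_depth=2 redo_depth=0
After op 5 (delete): buf='redt' undo_depth=3 redo_depth=0

Answer: redt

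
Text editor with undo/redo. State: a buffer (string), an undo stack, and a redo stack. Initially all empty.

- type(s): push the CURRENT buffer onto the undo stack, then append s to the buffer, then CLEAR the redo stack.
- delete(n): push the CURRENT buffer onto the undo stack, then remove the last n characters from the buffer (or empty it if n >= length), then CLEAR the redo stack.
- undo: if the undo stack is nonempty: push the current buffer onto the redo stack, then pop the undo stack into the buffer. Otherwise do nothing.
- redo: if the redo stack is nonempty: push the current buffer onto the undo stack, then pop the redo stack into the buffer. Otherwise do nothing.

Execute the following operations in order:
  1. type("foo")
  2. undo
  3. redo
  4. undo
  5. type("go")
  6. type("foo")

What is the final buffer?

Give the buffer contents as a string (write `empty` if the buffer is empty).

Answer: gofoo

Derivation:
After op 1 (type): buf='foo' undo_depth=1 redo_depth=0
After op 2 (undo): buf='(empty)' undo_depth=0 redo_depth=1
After op 3 (redo): buf='foo' undo_depth=1 redo_depth=0
After op 4 (undo): buf='(empty)' undo_depth=0 redo_depth=1
After op 5 (type): buf='go' undo_depth=1 redo_depth=0
After op 6 (type): buf='gofoo' undo_depth=2 redo_depth=0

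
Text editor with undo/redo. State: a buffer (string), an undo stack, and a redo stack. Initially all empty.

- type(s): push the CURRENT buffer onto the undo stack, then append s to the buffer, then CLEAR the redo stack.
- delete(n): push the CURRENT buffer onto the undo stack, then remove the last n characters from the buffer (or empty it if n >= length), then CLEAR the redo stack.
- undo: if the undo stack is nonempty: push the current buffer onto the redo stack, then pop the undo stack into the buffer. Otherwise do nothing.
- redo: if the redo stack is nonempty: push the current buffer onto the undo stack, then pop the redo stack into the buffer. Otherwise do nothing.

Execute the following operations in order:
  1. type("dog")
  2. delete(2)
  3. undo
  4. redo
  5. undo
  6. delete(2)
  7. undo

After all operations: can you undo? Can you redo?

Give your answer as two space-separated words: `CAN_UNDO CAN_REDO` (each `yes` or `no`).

Answer: yes yes

Derivation:
After op 1 (type): buf='dog' undo_depth=1 redo_depth=0
After op 2 (delete): buf='d' undo_depth=2 redo_depth=0
After op 3 (undo): buf='dog' undo_depth=1 redo_depth=1
After op 4 (redo): buf='d' undo_depth=2 redo_depth=0
After op 5 (undo): buf='dog' undo_depth=1 redo_depth=1
After op 6 (delete): buf='d' undo_depth=2 redo_depth=0
After op 7 (undo): buf='dog' undo_depth=1 redo_depth=1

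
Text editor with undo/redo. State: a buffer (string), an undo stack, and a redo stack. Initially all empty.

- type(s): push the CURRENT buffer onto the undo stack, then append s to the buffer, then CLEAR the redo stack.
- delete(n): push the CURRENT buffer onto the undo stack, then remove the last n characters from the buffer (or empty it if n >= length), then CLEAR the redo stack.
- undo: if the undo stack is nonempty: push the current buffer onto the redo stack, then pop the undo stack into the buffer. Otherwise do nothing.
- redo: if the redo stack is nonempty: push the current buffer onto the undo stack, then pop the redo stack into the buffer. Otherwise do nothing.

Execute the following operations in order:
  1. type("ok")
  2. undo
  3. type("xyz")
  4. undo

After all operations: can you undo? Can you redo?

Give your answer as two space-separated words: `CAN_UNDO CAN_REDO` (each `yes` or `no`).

Answer: no yes

Derivation:
After op 1 (type): buf='ok' undo_depth=1 redo_depth=0
After op 2 (undo): buf='(empty)' undo_depth=0 redo_depth=1
After op 3 (type): buf='xyz' undo_depth=1 redo_depth=0
After op 4 (undo): buf='(empty)' undo_depth=0 redo_depth=1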